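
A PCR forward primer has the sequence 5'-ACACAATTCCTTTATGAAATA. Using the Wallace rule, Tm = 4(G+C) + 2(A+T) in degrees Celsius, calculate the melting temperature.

52°C

Base counts: G=1, T=7, A=9, C=4
A+T = 16, G+C = 5
Tm = 4·5 + 2·16 = 20 + 32 = 52°C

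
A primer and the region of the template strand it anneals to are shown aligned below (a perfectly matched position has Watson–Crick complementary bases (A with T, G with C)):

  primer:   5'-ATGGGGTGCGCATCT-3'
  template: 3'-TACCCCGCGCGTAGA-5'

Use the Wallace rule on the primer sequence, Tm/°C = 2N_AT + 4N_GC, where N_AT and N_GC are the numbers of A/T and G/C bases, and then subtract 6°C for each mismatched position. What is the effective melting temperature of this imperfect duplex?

42°C

Primer base counts: A=2, T=4, G=6, C=3 → A+T=6, G+C=9
Perfect-match Tm = 2(6) + 4(9) = 12 + 36 = 48°C
Mismatches (positions where the bases are not complementary): 1 (at position 7)
Effective Tm = 48 − 1×6 = 48 − 6 = 42°C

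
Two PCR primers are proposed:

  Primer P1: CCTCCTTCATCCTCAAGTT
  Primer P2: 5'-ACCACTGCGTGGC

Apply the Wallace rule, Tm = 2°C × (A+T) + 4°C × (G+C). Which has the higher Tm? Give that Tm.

Primer P1, 56°C

Primer P1: A+T=10, G+C=9 → Tm = 2(10)+4(9) = 56°C
Primer P2: A+T=4, G+C=9 → Tm = 2(4)+4(9) = 44°C
56°C vs 44°C → primer P1 is higher.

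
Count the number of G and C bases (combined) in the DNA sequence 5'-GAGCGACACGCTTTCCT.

Counting bases: A=3, C=6, G=4, T=4
G+C = 4 + 6 = 10

10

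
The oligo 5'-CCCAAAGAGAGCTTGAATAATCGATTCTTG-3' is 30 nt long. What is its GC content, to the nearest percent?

40%

Base counts: C=6, A=10, T=8, G=6
G+C = 6 + 6 = 12 out of 30 bases
%GC = 12/30 × 100 = 40% ≈ 40%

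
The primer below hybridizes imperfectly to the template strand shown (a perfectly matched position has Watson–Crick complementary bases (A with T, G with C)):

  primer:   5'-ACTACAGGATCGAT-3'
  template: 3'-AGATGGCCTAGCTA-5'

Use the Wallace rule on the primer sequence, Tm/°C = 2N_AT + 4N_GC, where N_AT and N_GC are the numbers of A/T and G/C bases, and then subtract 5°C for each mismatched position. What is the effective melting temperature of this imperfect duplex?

30°C

Primer base counts: A=5, T=3, G=3, C=3 → A+T=8, G+C=6
Perfect-match Tm = 2(8) + 4(6) = 16 + 24 = 40°C
Mismatches (positions where the bases are not complementary): 2 (at positions 1, 6)
Effective Tm = 40 − 2×5 = 40 − 10 = 30°C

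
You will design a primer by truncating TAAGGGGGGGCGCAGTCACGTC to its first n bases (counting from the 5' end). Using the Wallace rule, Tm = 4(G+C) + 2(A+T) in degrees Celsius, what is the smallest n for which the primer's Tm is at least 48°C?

First 13 bases: TAAGGGGGGGCGC → Tm = 46°C (< 48°C)
First 14 bases: TAAGGGGGGGCGCA → Tm = 48°C (≥ 48°C)
Each additional base adds 2°C (A/T) or 4°C (G/C), so Tm is non-decreasing in n; n = 14 is the first length to reach 48°C.

n = 14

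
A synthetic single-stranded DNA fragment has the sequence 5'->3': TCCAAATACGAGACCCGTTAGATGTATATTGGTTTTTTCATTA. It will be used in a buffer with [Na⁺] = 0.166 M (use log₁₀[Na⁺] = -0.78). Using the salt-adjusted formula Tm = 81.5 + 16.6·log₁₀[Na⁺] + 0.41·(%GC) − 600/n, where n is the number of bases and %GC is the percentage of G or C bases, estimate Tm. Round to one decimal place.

67.9°C

Length n = 43. T=17, G=7, A=12, C=7
G+C = 14, so %GC = 14/43 × 100 = 32.558%
Salt term: 16.6 × (-0.78) = -12.948
GC term: 0.41 × 32.558 = 13.349; length term: −600/43 = −13.953
Tm = 81.5 + (-12.948) + 13.349 − 13.953 = 67.948 → 67.9°C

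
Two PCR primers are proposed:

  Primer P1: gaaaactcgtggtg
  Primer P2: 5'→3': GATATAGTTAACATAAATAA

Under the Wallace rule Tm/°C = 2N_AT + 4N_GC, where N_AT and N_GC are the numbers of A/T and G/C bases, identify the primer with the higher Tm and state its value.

Primer P2, 46°C

Primer P1: A+T=7, G+C=7 → Tm = 2(7)+4(7) = 42°C
Primer P2: A+T=17, G+C=3 → Tm = 2(17)+4(3) = 46°C
42°C vs 46°C → primer P2 is higher.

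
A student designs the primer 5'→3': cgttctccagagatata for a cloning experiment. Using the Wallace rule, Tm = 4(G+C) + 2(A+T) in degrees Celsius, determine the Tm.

48°C

Counting bases: T=5, C=4, A=5, G=3
So N_AT = 10 and N_GC = 7.
Tm = 2(10) + 4(7) = 20 + 28 = 48°C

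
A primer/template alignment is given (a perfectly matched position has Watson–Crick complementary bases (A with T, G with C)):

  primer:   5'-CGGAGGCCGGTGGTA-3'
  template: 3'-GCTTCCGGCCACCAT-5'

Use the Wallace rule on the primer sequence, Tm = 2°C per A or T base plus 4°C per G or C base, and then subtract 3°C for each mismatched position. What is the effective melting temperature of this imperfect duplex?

Primer base counts: A=2, T=2, G=8, C=3 → A+T=4, G+C=11
Perfect-match Tm = 2(4) + 4(11) = 8 + 44 = 52°C
Mismatches (positions where the bases are not complementary): 1 (at position 3)
Effective Tm = 52 − 1×3 = 52 − 3 = 49°C

49°C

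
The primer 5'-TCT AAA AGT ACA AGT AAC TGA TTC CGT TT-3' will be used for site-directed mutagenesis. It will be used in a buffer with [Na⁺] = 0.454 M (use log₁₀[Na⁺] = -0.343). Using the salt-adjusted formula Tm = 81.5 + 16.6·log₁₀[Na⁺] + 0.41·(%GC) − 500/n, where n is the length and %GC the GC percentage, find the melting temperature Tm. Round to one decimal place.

71.3°C

Length n = 29. Scanning the sequence gives T=10, C=5, A=10, G=4.
G+C = 9, so %GC = 9/29 × 100 = 31.034%
Salt term: 16.6 × (-0.343) = -5.694
GC term: 0.41 × 31.034 = 12.724; length term: −500/29 = −17.241
Tm = 81.5 + (-5.694) + 12.724 − 17.241 = 71.289 → 71.3°C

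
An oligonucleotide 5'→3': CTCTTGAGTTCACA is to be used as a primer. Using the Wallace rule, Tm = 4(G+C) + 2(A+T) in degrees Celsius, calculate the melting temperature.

Base counts: G=2, C=4, A=3, T=5
A+T = 8, G+C = 6
Tm = 4·6 + 2·8 = 24 + 16 = 40°C

40°C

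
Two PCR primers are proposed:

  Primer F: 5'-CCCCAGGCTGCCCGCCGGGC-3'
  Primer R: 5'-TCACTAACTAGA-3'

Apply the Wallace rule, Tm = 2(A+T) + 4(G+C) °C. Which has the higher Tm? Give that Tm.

Primer F, 76°C

Primer F: A+T=2, G+C=18 → Tm = 2(2)+4(18) = 76°C
Primer R: A+T=8, G+C=4 → Tm = 2(8)+4(4) = 32°C
76°C vs 32°C → primer F is higher.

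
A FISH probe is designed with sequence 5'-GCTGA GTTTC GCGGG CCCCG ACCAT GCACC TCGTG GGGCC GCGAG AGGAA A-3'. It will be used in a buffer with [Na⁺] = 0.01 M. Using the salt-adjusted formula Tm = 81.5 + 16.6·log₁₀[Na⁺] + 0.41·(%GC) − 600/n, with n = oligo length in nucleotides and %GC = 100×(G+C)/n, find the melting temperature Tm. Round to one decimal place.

64.7°C

Length n = 51. Base counts: A=9, C=16, T=7, G=19
G+C = 35, so %GC = 35/51 × 100 = 68.627%
Salt term: 16.6 × (-2) = -33.2
GC term: 0.41 × 68.627 = 28.137; length term: −600/51 = −11.765
Tm = 81.5 + (-33.2) + 28.137 − 11.765 = 64.672 → 64.7°C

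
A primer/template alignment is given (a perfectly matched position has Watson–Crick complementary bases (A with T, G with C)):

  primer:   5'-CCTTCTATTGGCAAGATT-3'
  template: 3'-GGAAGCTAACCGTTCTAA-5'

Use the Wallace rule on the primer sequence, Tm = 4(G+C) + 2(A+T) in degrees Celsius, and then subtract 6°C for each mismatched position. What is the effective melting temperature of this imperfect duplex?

Primer base counts: A=4, T=7, G=3, C=4 → A+T=11, G+C=7
Perfect-match Tm = 2(11) + 4(7) = 22 + 28 = 50°C
Mismatches (positions where the bases are not complementary): 1 (at position 6)
Effective Tm = 50 − 1×6 = 50 − 6 = 44°C

44°C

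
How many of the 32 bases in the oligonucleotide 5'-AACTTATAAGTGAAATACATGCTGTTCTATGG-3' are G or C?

10

Counting bases: A=11, C=4, G=6, T=11
G+C = 6 + 4 = 10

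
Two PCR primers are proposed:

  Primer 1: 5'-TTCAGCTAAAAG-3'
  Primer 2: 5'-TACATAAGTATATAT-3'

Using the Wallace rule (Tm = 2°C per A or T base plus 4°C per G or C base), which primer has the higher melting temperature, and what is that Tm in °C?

Primer 1: A+T=8, G+C=4 → Tm = 2(8)+4(4) = 32°C
Primer 2: A+T=13, G+C=2 → Tm = 2(13)+4(2) = 34°C
32°C vs 34°C → primer 2 is higher.

Primer 2, 34°C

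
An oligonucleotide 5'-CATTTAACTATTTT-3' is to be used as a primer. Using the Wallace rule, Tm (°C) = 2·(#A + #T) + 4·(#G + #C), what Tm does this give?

G=0, C=2, A=4, T=8
A+T = 12, G+C = 2
Tm = 2(12) + 4(2) = 24 + 8 = 32°C

32°C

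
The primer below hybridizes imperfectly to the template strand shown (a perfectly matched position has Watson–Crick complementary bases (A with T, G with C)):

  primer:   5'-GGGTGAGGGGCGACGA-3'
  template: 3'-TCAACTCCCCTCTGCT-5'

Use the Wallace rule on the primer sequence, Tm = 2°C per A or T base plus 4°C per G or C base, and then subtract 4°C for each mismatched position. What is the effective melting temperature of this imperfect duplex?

Primer base counts: A=3, T=1, G=10, C=2 → A+T=4, G+C=12
Perfect-match Tm = 2(4) + 4(12) = 8 + 48 = 56°C
Mismatches (positions where the bases are not complementary): 3 (at positions 1, 3, 11)
Effective Tm = 56 − 3×4 = 56 − 12 = 44°C

44°C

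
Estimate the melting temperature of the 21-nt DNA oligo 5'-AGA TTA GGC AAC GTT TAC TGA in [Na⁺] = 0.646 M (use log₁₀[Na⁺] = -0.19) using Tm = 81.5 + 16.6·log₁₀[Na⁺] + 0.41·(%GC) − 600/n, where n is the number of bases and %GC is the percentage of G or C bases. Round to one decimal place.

65.4°C

Length n = 21. Counting bases: T=6, A=7, C=3, G=5
G+C = 8, so %GC = 8/21 × 100 = 38.095%
Salt term: 16.6 × (-0.19) = -3.154
GC term: 0.41 × 38.095 = 15.619; length term: −600/21 = −28.571
Tm = 81.5 + (-3.154) + 15.619 − 28.571 = 65.394 → 65.4°C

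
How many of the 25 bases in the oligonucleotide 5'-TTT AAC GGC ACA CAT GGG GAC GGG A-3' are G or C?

14

Counting bases: G=9, T=4, C=5, A=7
Total G or C: 9 + 5 = 14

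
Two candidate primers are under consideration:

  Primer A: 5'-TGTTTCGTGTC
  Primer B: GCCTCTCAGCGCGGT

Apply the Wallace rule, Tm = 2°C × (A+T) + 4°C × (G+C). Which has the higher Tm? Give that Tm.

Primer A: A+T=6, G+C=5 → Tm = 2(6)+4(5) = 32°C
Primer B: A+T=4, G+C=11 → Tm = 2(4)+4(11) = 52°C
32°C vs 52°C → primer B is higher.

Primer B, 52°C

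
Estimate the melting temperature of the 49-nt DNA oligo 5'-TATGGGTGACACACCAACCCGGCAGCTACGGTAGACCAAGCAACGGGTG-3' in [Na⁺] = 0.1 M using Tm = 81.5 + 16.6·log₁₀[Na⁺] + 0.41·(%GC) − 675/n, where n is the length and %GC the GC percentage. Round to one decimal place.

Length n = 49. Base counts: G=15, T=6, C=14, A=14
G+C = 29, so %GC = 29/49 × 100 = 59.184%
Salt term: 16.6 × (-1) = -16.6
GC term: 0.41 × 59.184 = 24.265; length term: −675/49 = −13.776
Tm = 81.5 + (-16.6) + 24.265 − 13.776 = 75.389 → 75.4°C

75.4°C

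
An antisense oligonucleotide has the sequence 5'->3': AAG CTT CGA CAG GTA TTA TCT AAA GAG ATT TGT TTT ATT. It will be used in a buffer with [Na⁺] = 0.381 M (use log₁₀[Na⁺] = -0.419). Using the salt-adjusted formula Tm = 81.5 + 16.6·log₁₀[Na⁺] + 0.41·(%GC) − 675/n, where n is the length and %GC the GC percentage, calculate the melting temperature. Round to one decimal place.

Length n = 39. Base counts: G=7, C=4, A=12, T=16
G+C = 11, so %GC = 11/39 × 100 = 28.205%
Salt term: 16.6 × (-0.419) = -6.955
GC term: 0.41 × 28.205 = 11.564; length term: −675/39 = −17.308
Tm = 81.5 + (-6.955) + 11.564 − 17.308 = 68.801 → 68.8°C

68.8°C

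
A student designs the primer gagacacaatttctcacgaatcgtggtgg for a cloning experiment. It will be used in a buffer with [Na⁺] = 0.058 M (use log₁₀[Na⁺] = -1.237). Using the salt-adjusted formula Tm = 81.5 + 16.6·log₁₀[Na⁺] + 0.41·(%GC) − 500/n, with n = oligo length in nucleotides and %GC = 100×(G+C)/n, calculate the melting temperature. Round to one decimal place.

Length n = 29. Base counts: A=8, C=6, T=7, G=8
G+C = 14, so %GC = 14/29 × 100 = 48.276%
Salt term: 16.6 × (-1.237) = -20.534
GC term: 0.41 × 48.276 = 19.793; length term: −500/29 = −17.241
Tm = 81.5 + (-20.534) + 19.793 − 17.241 = 63.518 → 63.5°C

63.5°C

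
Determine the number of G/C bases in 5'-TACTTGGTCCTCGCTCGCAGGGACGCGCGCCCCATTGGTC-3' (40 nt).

Counting bases: C=15, A=4, T=9, G=12
Total G or C: 12 + 15 = 27

27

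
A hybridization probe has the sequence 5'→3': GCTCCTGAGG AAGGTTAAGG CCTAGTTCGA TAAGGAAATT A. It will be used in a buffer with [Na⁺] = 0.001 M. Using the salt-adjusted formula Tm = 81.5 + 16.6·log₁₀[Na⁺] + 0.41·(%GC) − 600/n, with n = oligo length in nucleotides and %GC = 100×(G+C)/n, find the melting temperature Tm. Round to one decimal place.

35.1°C

Length n = 41. G=12, T=10, C=6, A=13
G+C = 18, so %GC = 18/41 × 100 = 43.902%
Salt term: 16.6 × (-3) = -49.8
GC term: 0.41 × 43.902 = 18; length term: −600/41 = −14.634
Tm = 81.5 + (-49.8) + 18 − 14.634 = 35.066 → 35.1°C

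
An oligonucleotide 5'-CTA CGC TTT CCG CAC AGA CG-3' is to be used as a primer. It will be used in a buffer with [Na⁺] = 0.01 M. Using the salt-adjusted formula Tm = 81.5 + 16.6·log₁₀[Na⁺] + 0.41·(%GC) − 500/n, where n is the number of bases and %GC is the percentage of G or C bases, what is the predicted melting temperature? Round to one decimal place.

Length n = 20. Counting bases: T=4, C=8, G=4, A=4
G+C = 12, so %GC = 12/20 × 100 = 60%
Salt term: 16.6 × (-2) = -33.2
GC term: 0.41 × 60 = 24.6; length term: −500/20 = −25
Tm = 81.5 + (-33.2) + 24.6 − 25 = 47.9 → 47.9°C

47.9°C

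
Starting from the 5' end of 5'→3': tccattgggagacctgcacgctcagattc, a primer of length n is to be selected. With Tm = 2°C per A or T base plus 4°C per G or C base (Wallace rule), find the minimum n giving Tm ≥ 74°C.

First 22 bases: TCCATTGGGAGACCTGCACGCT → Tm = 70°C (< 74°C)
First 23 bases: TCCATTGGGAGACCTGCACGCTC → Tm = 74°C (≥ 74°C)
Each additional base adds 2°C (A/T) or 4°C (G/C), so Tm is non-decreasing in n; n = 23 is the first length to reach 74°C.

n = 23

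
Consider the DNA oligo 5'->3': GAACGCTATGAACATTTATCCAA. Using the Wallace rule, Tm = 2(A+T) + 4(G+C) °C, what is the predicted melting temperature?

62°C

Counting bases: A=9, G=3, C=5, T=6
AT pairs contribute 15, GC pairs contribute 8.
Tm = 4·8 + 2·15 = 32 + 30 = 62°C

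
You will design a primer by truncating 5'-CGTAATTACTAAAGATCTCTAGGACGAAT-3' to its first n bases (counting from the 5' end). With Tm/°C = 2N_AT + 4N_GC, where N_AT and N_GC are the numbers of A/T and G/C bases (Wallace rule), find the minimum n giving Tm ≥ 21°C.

First 8 bases: CGTAATTA → Tm = 20°C (< 21°C)
First 9 bases: CGTAATTAC → Tm = 24°C (≥ 21°C)
Since every base adds ≥2°C, Tm only increases with n, so the threshold is first crossed at n = 9.

n = 9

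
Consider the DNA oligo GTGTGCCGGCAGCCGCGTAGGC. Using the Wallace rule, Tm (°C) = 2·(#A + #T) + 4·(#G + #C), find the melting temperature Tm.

78°C

C=7, G=10, A=2, T=3
So N_AT = 5 and N_GC = 17.
Tm = 2×5 + 4×17 = 78°C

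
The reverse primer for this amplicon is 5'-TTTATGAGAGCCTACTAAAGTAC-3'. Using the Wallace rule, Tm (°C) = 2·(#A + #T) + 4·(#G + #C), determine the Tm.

62°C

G=4, C=4, T=7, A=8
AT pairs contribute 15, GC pairs contribute 8.
Tm = 2×15 + 4×8 = 62°C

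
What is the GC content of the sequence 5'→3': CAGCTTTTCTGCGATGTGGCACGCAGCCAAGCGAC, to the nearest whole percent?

60%

Scanning the sequence gives A=7, T=7, G=10, C=11.
G+C = 10 + 11 = 21 out of 35 bases
%GC = 21/35 × 100 = 60% ≈ 60%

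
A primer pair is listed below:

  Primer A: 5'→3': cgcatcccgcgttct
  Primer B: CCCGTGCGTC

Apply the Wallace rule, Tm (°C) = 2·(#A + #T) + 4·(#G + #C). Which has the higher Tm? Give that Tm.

Primer A: A+T=5, G+C=10 → Tm = 2(5)+4(10) = 50°C
Primer B: A+T=2, G+C=8 → Tm = 2(2)+4(8) = 36°C
50°C vs 36°C → primer A is higher.

Primer A, 50°C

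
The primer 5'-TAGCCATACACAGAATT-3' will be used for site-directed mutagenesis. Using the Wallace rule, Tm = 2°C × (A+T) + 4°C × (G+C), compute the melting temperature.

Counting bases: C=4, G=2, T=4, A=7
So N_AT = 11 and N_GC = 6.
Tm = 2×11 + 4×6 = 46°C

46°C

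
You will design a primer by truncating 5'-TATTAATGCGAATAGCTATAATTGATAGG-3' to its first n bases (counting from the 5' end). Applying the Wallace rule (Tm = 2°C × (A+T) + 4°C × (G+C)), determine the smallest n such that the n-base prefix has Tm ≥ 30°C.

First 11 bases: TATTAATGCGA → Tm = 28°C (< 30°C)
First 12 bases: TATTAATGCGAA → Tm = 30°C (≥ 30°C)
Since every base adds ≥2°C, Tm only increases with n, so the threshold is first crossed at n = 12.

n = 12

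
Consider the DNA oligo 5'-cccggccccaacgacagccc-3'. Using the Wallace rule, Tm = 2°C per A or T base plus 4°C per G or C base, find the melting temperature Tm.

72°C

Counting bases: G=4, A=4, C=12, T=0
A+T = 4, G+C = 16
Tm = 4·16 + 2·4 = 64 + 8 = 72°C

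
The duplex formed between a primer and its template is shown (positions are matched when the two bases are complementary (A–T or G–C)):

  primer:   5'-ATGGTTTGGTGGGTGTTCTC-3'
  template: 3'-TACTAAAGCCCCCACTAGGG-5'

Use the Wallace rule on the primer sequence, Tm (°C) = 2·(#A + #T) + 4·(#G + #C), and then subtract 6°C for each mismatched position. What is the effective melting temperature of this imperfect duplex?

Primer base counts: A=1, T=9, G=8, C=2 → A+T=10, G+C=10
Perfect-match Tm = 2(10) + 4(10) = 20 + 40 = 60°C
Mismatches (positions where the bases are not complementary): 5 (at positions 4, 8, 10, 16, 19)
Effective Tm = 60 − 5×6 = 60 − 30 = 30°C

30°C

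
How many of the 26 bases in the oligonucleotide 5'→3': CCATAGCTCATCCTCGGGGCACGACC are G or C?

17

G=6, A=5, C=11, T=4
Total G or C: 6 + 11 = 17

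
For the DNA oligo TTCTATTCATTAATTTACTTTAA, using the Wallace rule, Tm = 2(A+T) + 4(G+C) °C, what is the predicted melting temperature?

Base counts: T=13, A=7, G=0, C=3
AT pairs contribute 20, GC pairs contribute 3.
Tm = 4·3 + 2·20 = 12 + 40 = 52°C

52°C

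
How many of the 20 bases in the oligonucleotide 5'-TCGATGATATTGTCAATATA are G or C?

Counting bases: A=7, T=8, C=2, G=3
Total G or C: 3 + 2 = 5

5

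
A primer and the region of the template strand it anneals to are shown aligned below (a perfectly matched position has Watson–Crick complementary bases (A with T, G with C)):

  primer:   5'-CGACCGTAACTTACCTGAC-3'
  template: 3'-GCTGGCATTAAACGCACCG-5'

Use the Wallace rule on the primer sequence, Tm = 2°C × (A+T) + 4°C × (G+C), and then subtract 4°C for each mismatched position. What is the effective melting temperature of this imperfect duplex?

Primer base counts: A=5, T=4, G=3, C=7 → A+T=9, G+C=10
Perfect-match Tm = 2(9) + 4(10) = 18 + 40 = 58°C
Mismatches (positions where the bases are not complementary): 4 (at positions 10, 13, 15, 18)
Effective Tm = 58 − 4×4 = 58 − 16 = 42°C

42°C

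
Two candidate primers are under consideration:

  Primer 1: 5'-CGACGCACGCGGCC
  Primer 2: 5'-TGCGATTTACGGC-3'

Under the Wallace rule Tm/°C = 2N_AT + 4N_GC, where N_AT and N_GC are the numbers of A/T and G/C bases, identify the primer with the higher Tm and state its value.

Primer 1, 52°C

Primer 1: A+T=2, G+C=12 → Tm = 2(2)+4(12) = 52°C
Primer 2: A+T=6, G+C=7 → Tm = 2(6)+4(7) = 40°C
52°C vs 40°C → primer 1 is higher.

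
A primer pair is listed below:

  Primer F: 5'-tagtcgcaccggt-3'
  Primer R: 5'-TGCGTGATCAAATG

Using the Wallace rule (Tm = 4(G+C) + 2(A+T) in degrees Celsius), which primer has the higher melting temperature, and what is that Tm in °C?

Primer F: A+T=5, G+C=8 → Tm = 2(5)+4(8) = 42°C
Primer R: A+T=8, G+C=6 → Tm = 2(8)+4(6) = 40°C
42°C vs 40°C → primer F is higher.

Primer F, 42°C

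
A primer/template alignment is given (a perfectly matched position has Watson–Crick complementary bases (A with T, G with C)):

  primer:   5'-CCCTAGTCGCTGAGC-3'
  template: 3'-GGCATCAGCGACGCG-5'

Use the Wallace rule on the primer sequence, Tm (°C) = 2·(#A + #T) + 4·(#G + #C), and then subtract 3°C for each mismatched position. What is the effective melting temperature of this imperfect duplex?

44°C

Primer base counts: A=2, T=3, G=4, C=6 → A+T=5, G+C=10
Perfect-match Tm = 2(5) + 4(10) = 10 + 40 = 50°C
Mismatches (positions where the bases are not complementary): 2 (at positions 3, 13)
Effective Tm = 50 − 2×3 = 50 − 6 = 44°C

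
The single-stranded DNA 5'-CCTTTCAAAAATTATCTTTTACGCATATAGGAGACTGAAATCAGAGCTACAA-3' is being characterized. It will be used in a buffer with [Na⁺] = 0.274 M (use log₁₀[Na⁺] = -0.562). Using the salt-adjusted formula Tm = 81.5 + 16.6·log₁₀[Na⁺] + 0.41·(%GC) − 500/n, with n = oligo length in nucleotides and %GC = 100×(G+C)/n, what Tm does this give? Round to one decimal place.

76.0°C

Length n = 52. G=7, T=15, A=20, C=10
G+C = 17, so %GC = 17/52 × 100 = 32.692%
Salt term: 16.6 × (-0.562) = -9.329
GC term: 0.41 × 32.692 = 13.404; length term: −500/52 = −9.615
Tm = 81.5 + (-9.329) + 13.404 − 9.615 = 75.96 → 76.0°C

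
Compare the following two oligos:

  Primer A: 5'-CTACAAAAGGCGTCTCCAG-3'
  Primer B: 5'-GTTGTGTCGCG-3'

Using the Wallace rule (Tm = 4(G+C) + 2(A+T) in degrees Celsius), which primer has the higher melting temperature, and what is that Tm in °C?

Primer A, 58°C

Primer A: A+T=9, G+C=10 → Tm = 2(9)+4(10) = 58°C
Primer B: A+T=4, G+C=7 → Tm = 2(4)+4(7) = 36°C
58°C vs 36°C → primer A is higher.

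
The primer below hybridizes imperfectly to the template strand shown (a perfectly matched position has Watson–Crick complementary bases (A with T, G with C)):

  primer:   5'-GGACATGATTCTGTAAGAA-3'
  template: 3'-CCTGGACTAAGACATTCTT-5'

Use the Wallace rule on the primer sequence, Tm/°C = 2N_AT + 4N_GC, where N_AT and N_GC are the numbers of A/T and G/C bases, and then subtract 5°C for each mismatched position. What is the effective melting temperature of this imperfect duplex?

47°C

Primer base counts: A=7, T=5, G=5, C=2 → A+T=12, G+C=7
Perfect-match Tm = 2(12) + 4(7) = 24 + 28 = 52°C
Mismatches (positions where the bases are not complementary): 1 (at position 5)
Effective Tm = 52 − 1×5 = 52 − 5 = 47°C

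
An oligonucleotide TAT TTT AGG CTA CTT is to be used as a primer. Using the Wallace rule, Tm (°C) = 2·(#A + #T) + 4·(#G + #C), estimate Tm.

Base counts: A=3, G=2, C=2, T=8
A+T = 11, G+C = 4
Tm = 4·4 + 2·11 = 16 + 22 = 38°C

38°C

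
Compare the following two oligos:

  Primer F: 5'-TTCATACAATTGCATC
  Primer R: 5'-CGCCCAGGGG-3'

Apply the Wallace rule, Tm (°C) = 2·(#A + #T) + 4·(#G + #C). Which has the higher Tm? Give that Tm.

Primer F: A+T=11, G+C=5 → Tm = 2(11)+4(5) = 42°C
Primer R: A+T=1, G+C=9 → Tm = 2(1)+4(9) = 38°C
42°C vs 38°C → primer F is higher.

Primer F, 42°C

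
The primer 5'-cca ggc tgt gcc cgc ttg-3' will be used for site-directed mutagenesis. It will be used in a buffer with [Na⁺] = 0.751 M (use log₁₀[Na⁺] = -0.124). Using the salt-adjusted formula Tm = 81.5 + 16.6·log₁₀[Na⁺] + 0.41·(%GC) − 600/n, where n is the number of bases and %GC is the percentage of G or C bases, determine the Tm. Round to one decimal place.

Length n = 18. Scanning the sequence gives T=4, G=6, C=7, A=1.
G+C = 13, so %GC = 13/18 × 100 = 72.222%
Salt term: 16.6 × (-0.124) = -2.058
GC term: 0.41 × 72.222 = 29.611; length term: −600/18 = −33.333
Tm = 81.5 + (-2.058) + 29.611 − 33.333 = 75.72 → 75.7°C

75.7°C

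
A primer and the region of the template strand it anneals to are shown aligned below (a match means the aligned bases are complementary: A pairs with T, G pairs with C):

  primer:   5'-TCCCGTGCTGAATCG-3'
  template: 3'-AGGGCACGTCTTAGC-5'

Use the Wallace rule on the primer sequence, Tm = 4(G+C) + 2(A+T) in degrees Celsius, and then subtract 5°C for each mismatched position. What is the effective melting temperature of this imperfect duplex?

Primer base counts: A=2, T=4, G=4, C=5 → A+T=6, G+C=9
Perfect-match Tm = 2(6) + 4(9) = 12 + 36 = 48°C
Mismatches (positions where the bases are not complementary): 1 (at position 9)
Effective Tm = 48 − 1×5 = 48 − 5 = 43°C

43°C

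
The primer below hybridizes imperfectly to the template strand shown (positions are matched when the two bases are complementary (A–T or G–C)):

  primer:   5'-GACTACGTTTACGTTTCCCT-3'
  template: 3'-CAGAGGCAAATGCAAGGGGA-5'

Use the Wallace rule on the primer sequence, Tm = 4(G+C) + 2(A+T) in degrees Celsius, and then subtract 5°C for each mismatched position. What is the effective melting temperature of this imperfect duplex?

Primer base counts: A=3, T=8, G=3, C=6 → A+T=11, G+C=9
Perfect-match Tm = 2(11) + 4(9) = 22 + 36 = 58°C
Mismatches (positions where the bases are not complementary): 3 (at positions 2, 5, 16)
Effective Tm = 58 − 3×5 = 58 − 15 = 43°C

43°C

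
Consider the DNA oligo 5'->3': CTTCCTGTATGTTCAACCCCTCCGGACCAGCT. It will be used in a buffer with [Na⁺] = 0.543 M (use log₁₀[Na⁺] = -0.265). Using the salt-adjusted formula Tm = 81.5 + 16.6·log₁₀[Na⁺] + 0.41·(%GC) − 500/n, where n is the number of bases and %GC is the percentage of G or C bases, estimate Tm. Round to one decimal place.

Length n = 32. T=9, G=5, A=5, C=13
G+C = 18, so %GC = 18/32 × 100 = 56.25%
Salt term: 16.6 × (-0.265) = -4.399
GC term: 0.41 × 56.25 = 23.062; length term: −500/32 = −15.625
Tm = 81.5 + (-4.399) + 23.062 − 15.625 = 84.538 → 84.5°C

84.5°C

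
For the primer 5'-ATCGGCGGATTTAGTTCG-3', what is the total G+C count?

9

Scanning the sequence gives G=6, C=3, A=3, T=6.
Total G or C: 6 + 3 = 9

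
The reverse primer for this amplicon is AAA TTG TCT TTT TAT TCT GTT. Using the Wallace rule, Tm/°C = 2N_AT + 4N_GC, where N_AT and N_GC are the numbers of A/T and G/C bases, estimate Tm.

50°C

Scanning the sequence gives A=4, G=2, C=2, T=13.
AT pairs contribute 17, GC pairs contribute 4.
Tm = 2×17 + 4×4 = 50°C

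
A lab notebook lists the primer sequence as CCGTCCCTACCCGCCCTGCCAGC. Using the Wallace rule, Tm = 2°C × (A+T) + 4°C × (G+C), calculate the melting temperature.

Base counts: C=14, T=3, A=2, G=4
AT pairs contribute 5, GC pairs contribute 18.
Tm = 2×5 + 4×18 = 82°C

82°C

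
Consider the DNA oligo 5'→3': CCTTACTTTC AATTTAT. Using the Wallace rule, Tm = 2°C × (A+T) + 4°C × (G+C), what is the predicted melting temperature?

Counting bases: G=0, A=4, T=9, C=4
A+T = 13, G+C = 4
Tm = 2×13 + 4×4 = 42°C

42°C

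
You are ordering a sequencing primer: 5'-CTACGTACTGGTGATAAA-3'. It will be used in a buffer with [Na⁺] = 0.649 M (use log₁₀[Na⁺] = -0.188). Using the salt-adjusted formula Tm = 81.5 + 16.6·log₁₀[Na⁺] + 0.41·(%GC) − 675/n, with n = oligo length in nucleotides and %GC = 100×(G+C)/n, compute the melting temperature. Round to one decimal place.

Length n = 18. Scanning the sequence gives A=6, T=5, G=4, C=3.
G+C = 7, so %GC = 7/18 × 100 = 38.889%
Salt term: 16.6 × (-0.188) = -3.121
GC term: 0.41 × 38.889 = 15.944; length term: −675/18 = −37.5
Tm = 81.5 + (-3.121) + 15.944 − 37.5 = 56.823 → 56.8°C

56.8°C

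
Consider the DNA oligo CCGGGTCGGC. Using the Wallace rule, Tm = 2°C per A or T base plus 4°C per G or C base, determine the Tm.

38°C

Base counts: C=4, G=5, A=0, T=1
So N_AT = 1 and N_GC = 9.
Tm = 2(1) + 4(9) = 2 + 36 = 38°C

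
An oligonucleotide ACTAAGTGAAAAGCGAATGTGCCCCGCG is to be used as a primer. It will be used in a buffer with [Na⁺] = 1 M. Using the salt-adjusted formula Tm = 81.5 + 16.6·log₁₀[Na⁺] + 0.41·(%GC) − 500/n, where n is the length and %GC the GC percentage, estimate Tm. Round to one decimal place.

Length n = 28. Scanning the sequence gives C=7, A=9, T=4, G=8.
G+C = 15, so %GC = 15/28 × 100 = 53.571%
Salt term: 16.6 × (0) = 0
GC term: 0.41 × 53.571 = 21.964; length term: −500/28 = −17.857
Tm = 81.5 + (0) + 21.964 − 17.857 = 85.607 → 85.6°C

85.6°C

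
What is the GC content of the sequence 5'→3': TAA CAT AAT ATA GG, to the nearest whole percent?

Scanning the sequence gives T=4, G=2, C=1, A=7.
G+C = 2 + 1 = 3 out of 14 bases
%GC = 3/14 × 100 = 21.43% ≈ 21%

21%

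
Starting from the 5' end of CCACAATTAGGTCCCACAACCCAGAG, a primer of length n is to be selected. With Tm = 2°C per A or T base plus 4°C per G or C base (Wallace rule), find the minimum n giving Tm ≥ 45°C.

First 14 bases: CCACAATTAGGTCC → Tm = 42°C (< 45°C)
First 15 bases: CCACAATTAGGTCCC → Tm = 46°C (≥ 45°C)
Since every base adds ≥2°C, Tm only increases with n, so the threshold is first crossed at n = 15.

n = 15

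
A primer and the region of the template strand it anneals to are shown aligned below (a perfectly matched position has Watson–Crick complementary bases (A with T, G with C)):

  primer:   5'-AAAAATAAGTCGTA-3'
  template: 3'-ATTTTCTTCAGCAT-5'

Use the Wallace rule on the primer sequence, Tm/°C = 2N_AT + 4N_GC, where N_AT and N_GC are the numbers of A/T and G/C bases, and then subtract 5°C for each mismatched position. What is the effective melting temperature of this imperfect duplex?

Primer base counts: A=8, T=3, G=2, C=1 → A+T=11, G+C=3
Perfect-match Tm = 2(11) + 4(3) = 22 + 12 = 34°C
Mismatches (positions where the bases are not complementary): 2 (at positions 1, 6)
Effective Tm = 34 − 2×5 = 34 − 10 = 24°C

24°C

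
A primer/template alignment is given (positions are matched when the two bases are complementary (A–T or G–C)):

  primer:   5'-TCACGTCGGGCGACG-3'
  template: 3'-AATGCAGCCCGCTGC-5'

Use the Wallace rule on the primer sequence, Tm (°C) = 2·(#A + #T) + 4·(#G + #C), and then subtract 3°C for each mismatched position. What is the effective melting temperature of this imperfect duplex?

Primer base counts: A=2, T=2, G=6, C=5 → A+T=4, G+C=11
Perfect-match Tm = 2(4) + 4(11) = 8 + 44 = 52°C
Mismatches (positions where the bases are not complementary): 1 (at position 2)
Effective Tm = 52 − 1×3 = 52 − 3 = 49°C

49°C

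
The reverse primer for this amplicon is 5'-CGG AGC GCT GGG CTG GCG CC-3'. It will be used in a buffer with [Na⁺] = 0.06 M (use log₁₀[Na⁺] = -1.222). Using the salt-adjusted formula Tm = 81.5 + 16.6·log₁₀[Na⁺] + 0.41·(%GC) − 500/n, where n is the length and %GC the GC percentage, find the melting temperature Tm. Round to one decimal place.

71.1°C

Length n = 20. Scanning the sequence gives C=7, G=10, T=2, A=1.
G+C = 17, so %GC = 17/20 × 100 = 85%
Salt term: 16.6 × (-1.222) = -20.285
GC term: 0.41 × 85 = 34.85; length term: −500/20 = −25
Tm = 81.5 + (-20.285) + 34.85 − 25 = 71.065 → 71.1°C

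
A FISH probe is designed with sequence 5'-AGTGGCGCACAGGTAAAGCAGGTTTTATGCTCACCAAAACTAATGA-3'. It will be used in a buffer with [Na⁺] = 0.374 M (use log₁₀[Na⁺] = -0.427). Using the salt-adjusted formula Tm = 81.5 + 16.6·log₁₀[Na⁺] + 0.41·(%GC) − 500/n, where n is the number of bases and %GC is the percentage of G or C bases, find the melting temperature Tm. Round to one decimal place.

Length n = 46. Base counts: T=10, G=11, A=16, C=9
G+C = 20, so %GC = 20/46 × 100 = 43.478%
Salt term: 16.6 × (-0.427) = -7.088
GC term: 0.41 × 43.478 = 17.826; length term: −500/46 = −10.87
Tm = 81.5 + (-7.088) + 17.826 − 10.87 = 81.368 → 81.4°C

81.4°C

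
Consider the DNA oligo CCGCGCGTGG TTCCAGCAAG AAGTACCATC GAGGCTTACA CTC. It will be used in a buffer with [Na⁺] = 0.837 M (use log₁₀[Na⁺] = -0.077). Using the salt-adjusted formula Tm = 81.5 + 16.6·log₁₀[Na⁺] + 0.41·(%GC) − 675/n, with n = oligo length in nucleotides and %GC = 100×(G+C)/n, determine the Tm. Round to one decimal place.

Length n = 43. Counting bases: T=8, G=11, A=10, C=14
G+C = 25, so %GC = 25/43 × 100 = 58.14%
Salt term: 16.6 × (-0.077) = -1.278
GC term: 0.41 × 58.14 = 23.837; length term: −675/43 = −15.698
Tm = 81.5 + (-1.278) + 23.837 − 15.698 = 88.361 → 88.4°C

88.4°C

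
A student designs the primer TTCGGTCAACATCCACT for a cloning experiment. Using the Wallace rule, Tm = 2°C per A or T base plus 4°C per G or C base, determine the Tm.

50°C

A=4, T=5, C=6, G=2
A+T = 9, G+C = 8
Tm = 4·8 + 2·9 = 32 + 18 = 50°C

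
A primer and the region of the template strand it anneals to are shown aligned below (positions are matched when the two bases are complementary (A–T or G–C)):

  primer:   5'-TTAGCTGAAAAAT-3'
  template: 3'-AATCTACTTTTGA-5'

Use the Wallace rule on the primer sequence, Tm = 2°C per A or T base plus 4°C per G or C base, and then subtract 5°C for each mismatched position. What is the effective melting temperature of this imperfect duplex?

22°C

Primer base counts: A=6, T=4, G=2, C=1 → A+T=10, G+C=3
Perfect-match Tm = 2(10) + 4(3) = 20 + 12 = 32°C
Mismatches (positions where the bases are not complementary): 2 (at positions 5, 12)
Effective Tm = 32 − 2×5 = 32 − 10 = 22°C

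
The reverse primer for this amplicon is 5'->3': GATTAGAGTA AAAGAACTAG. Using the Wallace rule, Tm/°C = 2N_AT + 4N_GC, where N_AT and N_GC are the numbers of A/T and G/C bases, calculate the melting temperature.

52°C

Counting bases: A=10, C=1, T=4, G=5
AT pairs contribute 14, GC pairs contribute 6.
Tm = 2(14) + 4(6) = 28 + 24 = 52°C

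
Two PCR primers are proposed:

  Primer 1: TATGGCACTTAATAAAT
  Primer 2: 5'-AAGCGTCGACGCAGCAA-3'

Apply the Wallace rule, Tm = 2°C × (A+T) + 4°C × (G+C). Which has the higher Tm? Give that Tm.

Primer 1: A+T=13, G+C=4 → Tm = 2(13)+4(4) = 42°C
Primer 2: A+T=7, G+C=10 → Tm = 2(7)+4(10) = 54°C
42°C vs 54°C → primer 2 is higher.

Primer 2, 54°C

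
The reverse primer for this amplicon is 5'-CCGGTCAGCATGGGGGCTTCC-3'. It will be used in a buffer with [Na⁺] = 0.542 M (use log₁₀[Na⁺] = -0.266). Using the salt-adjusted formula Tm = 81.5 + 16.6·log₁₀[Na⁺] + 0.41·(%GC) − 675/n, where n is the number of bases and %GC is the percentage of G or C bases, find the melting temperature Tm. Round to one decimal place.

Length n = 21. C=7, T=4, G=8, A=2
G+C = 15, so %GC = 15/21 × 100 = 71.429%
Salt term: 16.6 × (-0.266) = -4.416
GC term: 0.41 × 71.429 = 29.286; length term: −675/21 = −32.143
Tm = 81.5 + (-4.416) + 29.286 − 32.143 = 74.227 → 74.2°C

74.2°C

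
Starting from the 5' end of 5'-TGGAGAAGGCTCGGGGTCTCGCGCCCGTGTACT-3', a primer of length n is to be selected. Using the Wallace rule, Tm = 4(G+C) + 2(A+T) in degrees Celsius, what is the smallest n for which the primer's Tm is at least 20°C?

n = 7

First 6 bases: TGGAGA → Tm = 18°C (< 20°C)
First 7 bases: TGGAGAA → Tm = 20°C (≥ 20°C)
Each additional base adds 2°C (A/T) or 4°C (G/C), so Tm is non-decreasing in n; n = 7 is the first length to reach 20°C.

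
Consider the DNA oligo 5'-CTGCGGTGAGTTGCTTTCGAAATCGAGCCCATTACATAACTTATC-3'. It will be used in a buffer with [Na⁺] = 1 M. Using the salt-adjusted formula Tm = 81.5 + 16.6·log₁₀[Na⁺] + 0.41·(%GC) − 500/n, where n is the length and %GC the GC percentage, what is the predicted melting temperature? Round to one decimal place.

Length n = 45. Base counts: C=11, T=14, G=9, A=11
G+C = 20, so %GC = 20/45 × 100 = 44.444%
Salt term: 16.6 × (0) = 0
GC term: 0.41 × 44.444 = 18.222; length term: −500/45 = −11.111
Tm = 81.5 + (0) + 18.222 − 11.111 = 88.611 → 88.6°C

88.6°C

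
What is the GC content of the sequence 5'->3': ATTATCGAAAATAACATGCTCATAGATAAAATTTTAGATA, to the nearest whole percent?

20%

Scanning the sequence gives A=19, T=13, C=4, G=4.
G+C = 4 + 4 = 8 out of 40 bases
%GC = 8/40 × 100 = 20% ≈ 20%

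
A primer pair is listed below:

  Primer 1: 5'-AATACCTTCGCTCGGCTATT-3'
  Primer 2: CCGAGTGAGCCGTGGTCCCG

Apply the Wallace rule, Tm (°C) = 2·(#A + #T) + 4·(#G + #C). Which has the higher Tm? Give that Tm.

Primer 1: A+T=11, G+C=9 → Tm = 2(11)+4(9) = 58°C
Primer 2: A+T=5, G+C=15 → Tm = 2(5)+4(15) = 70°C
58°C vs 70°C → primer 2 is higher.

Primer 2, 70°C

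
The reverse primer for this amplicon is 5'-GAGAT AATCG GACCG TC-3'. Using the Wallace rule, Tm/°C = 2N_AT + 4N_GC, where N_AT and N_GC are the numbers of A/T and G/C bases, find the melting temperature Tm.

Base counts: T=3, G=5, A=5, C=4
So N_AT = 8 and N_GC = 9.
Tm = 4·9 + 2·8 = 36 + 16 = 52°C

52°C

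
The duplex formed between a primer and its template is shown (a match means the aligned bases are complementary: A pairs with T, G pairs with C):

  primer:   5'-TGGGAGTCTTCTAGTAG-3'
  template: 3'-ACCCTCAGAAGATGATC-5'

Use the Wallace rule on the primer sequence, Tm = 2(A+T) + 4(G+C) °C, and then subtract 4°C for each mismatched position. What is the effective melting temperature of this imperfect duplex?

46°C

Primer base counts: A=3, T=6, G=6, C=2 → A+T=9, G+C=8
Perfect-match Tm = 2(9) + 4(8) = 18 + 32 = 50°C
Mismatches (positions where the bases are not complementary): 1 (at position 14)
Effective Tm = 50 − 1×4 = 50 − 4 = 46°C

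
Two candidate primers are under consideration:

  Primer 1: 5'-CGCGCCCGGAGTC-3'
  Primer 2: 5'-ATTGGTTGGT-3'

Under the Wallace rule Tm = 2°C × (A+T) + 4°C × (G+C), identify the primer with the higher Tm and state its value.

Primer 1, 48°C

Primer 1: A+T=2, G+C=11 → Tm = 2(2)+4(11) = 48°C
Primer 2: A+T=6, G+C=4 → Tm = 2(6)+4(4) = 28°C
48°C vs 28°C → primer 1 is higher.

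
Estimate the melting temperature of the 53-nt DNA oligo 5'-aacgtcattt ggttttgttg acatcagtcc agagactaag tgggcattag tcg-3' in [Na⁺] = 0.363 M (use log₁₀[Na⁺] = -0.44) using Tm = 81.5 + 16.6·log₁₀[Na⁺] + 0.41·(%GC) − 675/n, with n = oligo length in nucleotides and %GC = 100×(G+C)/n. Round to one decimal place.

79.3°C

Length n = 53. Base counts: C=9, T=17, G=14, A=13
G+C = 23, so %GC = 23/53 × 100 = 43.396%
Salt term: 16.6 × (-0.44) = -7.304
GC term: 0.41 × 43.396 = 17.792; length term: −675/53 = −12.736
Tm = 81.5 + (-7.304) + 17.792 − 12.736 = 79.252 → 79.3°C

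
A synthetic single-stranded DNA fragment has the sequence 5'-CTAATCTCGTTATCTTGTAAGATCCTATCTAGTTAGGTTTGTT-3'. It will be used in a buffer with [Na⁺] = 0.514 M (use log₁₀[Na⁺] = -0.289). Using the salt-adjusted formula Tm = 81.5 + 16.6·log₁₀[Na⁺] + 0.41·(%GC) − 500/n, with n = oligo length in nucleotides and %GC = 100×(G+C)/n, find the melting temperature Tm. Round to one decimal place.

Length n = 43. C=7, G=7, T=20, A=9
G+C = 14, so %GC = 14/43 × 100 = 32.558%
Salt term: 16.6 × (-0.289) = -4.797
GC term: 0.41 × 32.558 = 13.349; length term: −500/43 = −11.628
Tm = 81.5 + (-4.797) + 13.349 − 11.628 = 78.424 → 78.4°C

78.4°C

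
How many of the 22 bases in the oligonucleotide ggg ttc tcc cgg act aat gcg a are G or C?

13

Scanning the sequence gives A=4, C=6, T=5, G=7.
G+C = 7 + 6 = 13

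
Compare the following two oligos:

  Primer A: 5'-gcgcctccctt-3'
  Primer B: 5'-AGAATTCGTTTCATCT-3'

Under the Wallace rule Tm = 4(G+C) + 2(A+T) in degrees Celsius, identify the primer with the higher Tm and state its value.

Primer B, 42°C

Primer A: A+T=3, G+C=8 → Tm = 2(3)+4(8) = 38°C
Primer B: A+T=11, G+C=5 → Tm = 2(11)+4(5) = 42°C
38°C vs 42°C → primer B is higher.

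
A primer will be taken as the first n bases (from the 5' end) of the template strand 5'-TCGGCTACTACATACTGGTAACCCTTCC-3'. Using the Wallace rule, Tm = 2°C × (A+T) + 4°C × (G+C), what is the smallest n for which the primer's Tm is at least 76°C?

n = 26

First 25 bases: TCGGCTACTACATACTGGTAACCCT → Tm = 74°C (< 76°C)
First 26 bases: TCGGCTACTACATACTGGTAACCCTT → Tm = 76°C (≥ 76°C)
Since every base adds ≥2°C, Tm only increases with n, so the threshold is first crossed at n = 26.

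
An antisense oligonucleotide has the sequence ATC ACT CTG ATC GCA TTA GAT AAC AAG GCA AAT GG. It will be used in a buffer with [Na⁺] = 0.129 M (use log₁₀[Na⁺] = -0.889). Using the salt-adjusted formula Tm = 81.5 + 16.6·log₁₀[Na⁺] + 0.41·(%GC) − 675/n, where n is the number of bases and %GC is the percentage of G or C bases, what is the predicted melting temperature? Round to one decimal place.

Length n = 35. Scanning the sequence gives C=7, A=13, G=7, T=8.
G+C = 14, so %GC = 14/35 × 100 = 40%
Salt term: 16.6 × (-0.889) = -14.757
GC term: 0.41 × 40 = 16.4; length term: −675/35 = −19.286
Tm = 81.5 + (-14.757) + 16.4 − 19.286 = 63.857 → 63.9°C

63.9°C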